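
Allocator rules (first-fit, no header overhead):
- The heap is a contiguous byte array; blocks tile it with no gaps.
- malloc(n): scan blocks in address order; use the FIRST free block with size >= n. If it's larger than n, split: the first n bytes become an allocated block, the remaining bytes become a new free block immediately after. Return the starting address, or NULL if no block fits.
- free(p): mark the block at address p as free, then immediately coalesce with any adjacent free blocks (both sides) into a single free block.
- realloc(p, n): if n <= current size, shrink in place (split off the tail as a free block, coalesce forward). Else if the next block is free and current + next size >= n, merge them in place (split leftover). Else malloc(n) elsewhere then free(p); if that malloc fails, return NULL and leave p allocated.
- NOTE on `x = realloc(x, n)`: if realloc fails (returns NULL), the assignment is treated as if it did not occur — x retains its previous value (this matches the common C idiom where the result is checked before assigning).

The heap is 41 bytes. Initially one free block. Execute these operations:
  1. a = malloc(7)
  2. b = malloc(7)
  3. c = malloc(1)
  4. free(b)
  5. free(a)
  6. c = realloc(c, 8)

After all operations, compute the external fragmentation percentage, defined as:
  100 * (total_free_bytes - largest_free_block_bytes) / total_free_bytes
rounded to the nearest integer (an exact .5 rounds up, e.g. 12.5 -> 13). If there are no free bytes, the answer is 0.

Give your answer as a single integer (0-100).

Op 1: a = malloc(7) -> a = 0; heap: [0-6 ALLOC][7-40 FREE]
Op 2: b = malloc(7) -> b = 7; heap: [0-6 ALLOC][7-13 ALLOC][14-40 FREE]
Op 3: c = malloc(1) -> c = 14; heap: [0-6 ALLOC][7-13 ALLOC][14-14 ALLOC][15-40 FREE]
Op 4: free(b) -> (freed b); heap: [0-6 ALLOC][7-13 FREE][14-14 ALLOC][15-40 FREE]
Op 5: free(a) -> (freed a); heap: [0-13 FREE][14-14 ALLOC][15-40 FREE]
Op 6: c = realloc(c, 8) -> c = 14; heap: [0-13 FREE][14-21 ALLOC][22-40 FREE]
Free blocks: [14 19] total_free=33 largest=19 -> 100*(33-19)/33 = 1400/33 ≈ 42.424 -> rounds to 42

Answer: 42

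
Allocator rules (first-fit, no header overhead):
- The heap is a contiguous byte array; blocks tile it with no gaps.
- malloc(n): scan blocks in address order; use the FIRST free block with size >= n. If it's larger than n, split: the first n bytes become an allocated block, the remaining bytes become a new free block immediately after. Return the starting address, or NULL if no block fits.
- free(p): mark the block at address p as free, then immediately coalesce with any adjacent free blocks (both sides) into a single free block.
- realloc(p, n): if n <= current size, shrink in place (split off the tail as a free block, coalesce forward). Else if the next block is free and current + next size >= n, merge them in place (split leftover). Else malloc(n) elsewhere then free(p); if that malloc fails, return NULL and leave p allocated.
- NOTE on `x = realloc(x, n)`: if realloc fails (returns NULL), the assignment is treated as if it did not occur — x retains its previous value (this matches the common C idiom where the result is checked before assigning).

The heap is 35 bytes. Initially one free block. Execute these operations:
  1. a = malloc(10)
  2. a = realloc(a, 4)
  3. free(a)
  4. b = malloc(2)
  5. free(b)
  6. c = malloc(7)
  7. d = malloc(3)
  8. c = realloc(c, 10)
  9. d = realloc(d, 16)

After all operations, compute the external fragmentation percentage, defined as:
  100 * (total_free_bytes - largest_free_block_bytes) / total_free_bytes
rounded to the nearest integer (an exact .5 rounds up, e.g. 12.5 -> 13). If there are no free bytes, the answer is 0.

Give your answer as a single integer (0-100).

Answer: 32

Derivation:
Op 1: a = malloc(10) -> a = 0; heap: [0-9 ALLOC][10-34 FREE]
Op 2: a = realloc(a, 4) -> a = 0; heap: [0-3 ALLOC][4-34 FREE]
Op 3: free(a) -> (freed a); heap: [0-34 FREE]
Op 4: b = malloc(2) -> b = 0; heap: [0-1 ALLOC][2-34 FREE]
Op 5: free(b) -> (freed b); heap: [0-34 FREE]
Op 6: c = malloc(7) -> c = 0; heap: [0-6 ALLOC][7-34 FREE]
Op 7: d = malloc(3) -> d = 7; heap: [0-6 ALLOC][7-9 ALLOC][10-34 FREE]
Op 8: c = realloc(c, 10) -> c = 10; heap: [0-6 FREE][7-9 ALLOC][10-19 ALLOC][20-34 FREE]
Op 9: d = realloc(d, 16) -> NULL (d unchanged); heap: [0-6 FREE][7-9 ALLOC][10-19 ALLOC][20-34 FREE]
Free blocks: [7 15] total_free=22 largest=15 -> 100*(22-15)/22 = 700/22 ≈ 31.818 -> rounds to 32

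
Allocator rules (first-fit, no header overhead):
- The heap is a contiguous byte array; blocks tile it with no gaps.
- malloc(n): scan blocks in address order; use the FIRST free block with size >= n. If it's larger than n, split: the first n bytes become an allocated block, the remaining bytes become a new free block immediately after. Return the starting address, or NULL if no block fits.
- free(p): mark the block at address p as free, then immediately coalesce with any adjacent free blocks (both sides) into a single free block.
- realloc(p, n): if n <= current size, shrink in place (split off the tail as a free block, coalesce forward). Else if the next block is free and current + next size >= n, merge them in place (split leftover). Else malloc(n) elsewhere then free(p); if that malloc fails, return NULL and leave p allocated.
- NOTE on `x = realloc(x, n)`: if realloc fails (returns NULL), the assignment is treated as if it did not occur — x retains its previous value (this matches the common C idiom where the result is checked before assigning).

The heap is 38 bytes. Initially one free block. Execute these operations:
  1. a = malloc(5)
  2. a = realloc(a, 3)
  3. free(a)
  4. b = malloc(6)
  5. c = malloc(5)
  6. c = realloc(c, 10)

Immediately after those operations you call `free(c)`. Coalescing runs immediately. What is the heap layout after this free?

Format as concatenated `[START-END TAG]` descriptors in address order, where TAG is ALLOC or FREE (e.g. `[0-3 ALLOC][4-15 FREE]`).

Op 1: a = malloc(5) -> a = 0; heap: [0-4 ALLOC][5-37 FREE]
Op 2: a = realloc(a, 3) -> a = 0; heap: [0-2 ALLOC][3-37 FREE]
Op 3: free(a) -> (freed a); heap: [0-37 FREE]
Op 4: b = malloc(6) -> b = 0; heap: [0-5 ALLOC][6-37 FREE]
Op 5: c = malloc(5) -> c = 6; heap: [0-5 ALLOC][6-10 ALLOC][11-37 FREE]
Op 6: c = realloc(c, 10) -> c = 6; heap: [0-5 ALLOC][6-15 ALLOC][16-37 FREE]
free(c): c = 6 -> block [6-15 ALLOC]; mark free, coalesce with adjacent free neighbors -> [0-5 ALLOC][6-37 FREE]

Answer: [0-5 ALLOC][6-37 FREE]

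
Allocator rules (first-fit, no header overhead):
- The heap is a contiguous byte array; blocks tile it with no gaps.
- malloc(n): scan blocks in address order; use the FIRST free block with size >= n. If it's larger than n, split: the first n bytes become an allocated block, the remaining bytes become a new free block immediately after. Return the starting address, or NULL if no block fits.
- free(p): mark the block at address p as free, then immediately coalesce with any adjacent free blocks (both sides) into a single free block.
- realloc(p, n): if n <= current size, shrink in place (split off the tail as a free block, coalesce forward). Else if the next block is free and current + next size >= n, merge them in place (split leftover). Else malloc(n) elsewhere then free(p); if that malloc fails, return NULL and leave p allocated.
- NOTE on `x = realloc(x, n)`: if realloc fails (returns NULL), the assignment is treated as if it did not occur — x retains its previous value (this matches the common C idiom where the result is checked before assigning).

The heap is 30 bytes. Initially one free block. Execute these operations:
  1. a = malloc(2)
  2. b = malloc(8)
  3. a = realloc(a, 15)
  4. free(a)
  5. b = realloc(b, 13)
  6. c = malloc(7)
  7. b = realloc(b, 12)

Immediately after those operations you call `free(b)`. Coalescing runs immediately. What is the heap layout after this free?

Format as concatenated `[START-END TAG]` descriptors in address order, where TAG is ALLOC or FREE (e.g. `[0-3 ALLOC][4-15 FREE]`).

Answer: [0-14 FREE][15-21 ALLOC][22-29 FREE]

Derivation:
Op 1: a = malloc(2) -> a = 0; heap: [0-1 ALLOC][2-29 FREE]
Op 2: b = malloc(8) -> b = 2; heap: [0-1 ALLOC][2-9 ALLOC][10-29 FREE]
Op 3: a = realloc(a, 15) -> a = 10; heap: [0-1 FREE][2-9 ALLOC][10-24 ALLOC][25-29 FREE]
Op 4: free(a) -> (freed a); heap: [0-1 FREE][2-9 ALLOC][10-29 FREE]
Op 5: b = realloc(b, 13) -> b = 2; heap: [0-1 FREE][2-14 ALLOC][15-29 FREE]
Op 6: c = malloc(7) -> c = 15; heap: [0-1 FREE][2-14 ALLOC][15-21 ALLOC][22-29 FREE]
Op 7: b = realloc(b, 12) -> b = 2; heap: [0-1 FREE][2-13 ALLOC][14-14 FREE][15-21 ALLOC][22-29 FREE]
free(b): b = 2 -> block [2-13 ALLOC]; mark free, coalesce with adjacent free neighbors -> [0-14 FREE][15-21 ALLOC][22-29 FREE]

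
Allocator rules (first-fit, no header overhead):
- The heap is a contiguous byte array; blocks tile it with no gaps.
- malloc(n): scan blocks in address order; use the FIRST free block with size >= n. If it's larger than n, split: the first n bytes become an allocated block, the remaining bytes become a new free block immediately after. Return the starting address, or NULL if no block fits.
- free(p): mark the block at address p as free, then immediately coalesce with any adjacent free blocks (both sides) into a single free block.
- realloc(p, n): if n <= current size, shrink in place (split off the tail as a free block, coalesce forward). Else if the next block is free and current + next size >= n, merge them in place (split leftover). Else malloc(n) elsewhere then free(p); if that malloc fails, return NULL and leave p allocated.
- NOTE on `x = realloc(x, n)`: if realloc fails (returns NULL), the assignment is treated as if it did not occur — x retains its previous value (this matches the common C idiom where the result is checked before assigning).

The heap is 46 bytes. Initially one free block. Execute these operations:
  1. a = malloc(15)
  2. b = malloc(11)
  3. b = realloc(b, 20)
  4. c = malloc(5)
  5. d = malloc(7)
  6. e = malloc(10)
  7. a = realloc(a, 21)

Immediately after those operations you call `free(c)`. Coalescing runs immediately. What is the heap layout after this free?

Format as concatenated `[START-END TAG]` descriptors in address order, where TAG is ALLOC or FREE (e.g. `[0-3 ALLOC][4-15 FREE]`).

Answer: [0-14 ALLOC][15-34 ALLOC][35-45 FREE]

Derivation:
Op 1: a = malloc(15) -> a = 0; heap: [0-14 ALLOC][15-45 FREE]
Op 2: b = malloc(11) -> b = 15; heap: [0-14 ALLOC][15-25 ALLOC][26-45 FREE]
Op 3: b = realloc(b, 20) -> b = 15; heap: [0-14 ALLOC][15-34 ALLOC][35-45 FREE]
Op 4: c = malloc(5) -> c = 35; heap: [0-14 ALLOC][15-34 ALLOC][35-39 ALLOC][40-45 FREE]
Op 5: d = malloc(7) -> d = NULL; heap: [0-14 ALLOC][15-34 ALLOC][35-39 ALLOC][40-45 FREE]
Op 6: e = malloc(10) -> e = NULL; heap: [0-14 ALLOC][15-34 ALLOC][35-39 ALLOC][40-45 FREE]
Op 7: a = realloc(a, 21) -> NULL (a unchanged); heap: [0-14 ALLOC][15-34 ALLOC][35-39 ALLOC][40-45 FREE]
free(c): c = 35 -> block [35-39 ALLOC]; mark free, coalesce with adjacent free neighbors -> [0-14 ALLOC][15-34 ALLOC][35-45 FREE]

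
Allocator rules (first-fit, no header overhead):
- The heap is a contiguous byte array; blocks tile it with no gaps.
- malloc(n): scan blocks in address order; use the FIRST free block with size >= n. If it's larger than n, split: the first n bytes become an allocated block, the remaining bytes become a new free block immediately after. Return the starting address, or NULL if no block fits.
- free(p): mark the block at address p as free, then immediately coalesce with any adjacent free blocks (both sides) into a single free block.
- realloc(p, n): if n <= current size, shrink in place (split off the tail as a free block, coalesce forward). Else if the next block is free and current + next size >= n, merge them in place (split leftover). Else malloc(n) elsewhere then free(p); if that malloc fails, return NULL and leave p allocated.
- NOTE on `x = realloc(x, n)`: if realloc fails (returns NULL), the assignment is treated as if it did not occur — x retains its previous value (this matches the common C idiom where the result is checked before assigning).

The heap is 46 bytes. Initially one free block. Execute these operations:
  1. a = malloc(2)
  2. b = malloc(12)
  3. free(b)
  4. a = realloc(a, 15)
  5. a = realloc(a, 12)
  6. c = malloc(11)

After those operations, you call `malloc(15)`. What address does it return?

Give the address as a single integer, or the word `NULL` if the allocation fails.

Answer: 23

Derivation:
Op 1: a = malloc(2) -> a = 0; heap: [0-1 ALLOC][2-45 FREE]
Op 2: b = malloc(12) -> b = 2; heap: [0-1 ALLOC][2-13 ALLOC][14-45 FREE]
Op 3: free(b) -> (freed b); heap: [0-1 ALLOC][2-45 FREE]
Op 4: a = realloc(a, 15) -> a = 0; heap: [0-14 ALLOC][15-45 FREE]
Op 5: a = realloc(a, 12) -> a = 0; heap: [0-11 ALLOC][12-45 FREE]
Op 6: c = malloc(11) -> c = 12; heap: [0-11 ALLOC][12-22 ALLOC][23-45 FREE]
malloc(15): first-fit scan over [0-11 ALLOC][12-22 ALLOC][23-45 FREE] -> 23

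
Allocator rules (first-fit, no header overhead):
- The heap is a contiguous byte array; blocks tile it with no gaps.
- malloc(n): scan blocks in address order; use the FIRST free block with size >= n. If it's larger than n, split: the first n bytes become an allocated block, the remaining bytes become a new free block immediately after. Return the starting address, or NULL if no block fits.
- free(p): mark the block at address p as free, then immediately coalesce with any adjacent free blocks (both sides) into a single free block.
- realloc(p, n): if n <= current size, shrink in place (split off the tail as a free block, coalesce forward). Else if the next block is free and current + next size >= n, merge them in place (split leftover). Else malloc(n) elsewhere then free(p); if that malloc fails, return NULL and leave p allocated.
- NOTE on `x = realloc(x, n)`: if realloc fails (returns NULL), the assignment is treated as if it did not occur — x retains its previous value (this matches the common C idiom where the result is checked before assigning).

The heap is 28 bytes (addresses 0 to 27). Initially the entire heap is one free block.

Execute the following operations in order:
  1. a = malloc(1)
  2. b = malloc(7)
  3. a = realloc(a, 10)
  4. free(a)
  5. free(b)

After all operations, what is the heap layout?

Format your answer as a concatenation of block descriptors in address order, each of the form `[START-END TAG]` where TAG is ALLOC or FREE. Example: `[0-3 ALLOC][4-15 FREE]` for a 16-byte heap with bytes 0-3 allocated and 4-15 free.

Op 1: a = malloc(1) -> a = 0; heap: [0-0 ALLOC][1-27 FREE]
Op 2: b = malloc(7) -> b = 1; heap: [0-0 ALLOC][1-7 ALLOC][8-27 FREE]
Op 3: a = realloc(a, 10) -> a = 8; heap: [0-0 FREE][1-7 ALLOC][8-17 ALLOC][18-27 FREE]
Op 4: free(a) -> (freed a); heap: [0-0 FREE][1-7 ALLOC][8-27 FREE]
Op 5: free(b) -> (freed b); heap: [0-27 FREE]

Answer: [0-27 FREE]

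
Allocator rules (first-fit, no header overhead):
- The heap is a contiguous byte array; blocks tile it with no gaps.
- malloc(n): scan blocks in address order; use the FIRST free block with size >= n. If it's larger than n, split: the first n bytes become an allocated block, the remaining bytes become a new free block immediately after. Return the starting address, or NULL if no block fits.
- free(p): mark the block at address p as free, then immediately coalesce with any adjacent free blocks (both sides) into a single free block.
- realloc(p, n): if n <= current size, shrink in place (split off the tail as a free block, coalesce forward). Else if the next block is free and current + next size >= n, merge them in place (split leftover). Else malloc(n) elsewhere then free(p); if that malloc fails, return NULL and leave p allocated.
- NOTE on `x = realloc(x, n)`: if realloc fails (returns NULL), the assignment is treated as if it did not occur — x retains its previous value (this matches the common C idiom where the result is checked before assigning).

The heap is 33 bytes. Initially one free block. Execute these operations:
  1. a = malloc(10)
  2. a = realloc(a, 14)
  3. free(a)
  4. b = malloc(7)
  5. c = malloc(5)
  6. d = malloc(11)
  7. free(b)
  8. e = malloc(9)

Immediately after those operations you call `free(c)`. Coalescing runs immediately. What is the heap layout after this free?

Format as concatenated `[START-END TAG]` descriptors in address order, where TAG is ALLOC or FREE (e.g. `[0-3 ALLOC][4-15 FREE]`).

Answer: [0-11 FREE][12-22 ALLOC][23-31 ALLOC][32-32 FREE]

Derivation:
Op 1: a = malloc(10) -> a = 0; heap: [0-9 ALLOC][10-32 FREE]
Op 2: a = realloc(a, 14) -> a = 0; heap: [0-13 ALLOC][14-32 FREE]
Op 3: free(a) -> (freed a); heap: [0-32 FREE]
Op 4: b = malloc(7) -> b = 0; heap: [0-6 ALLOC][7-32 FREE]
Op 5: c = malloc(5) -> c = 7; heap: [0-6 ALLOC][7-11 ALLOC][12-32 FREE]
Op 6: d = malloc(11) -> d = 12; heap: [0-6 ALLOC][7-11 ALLOC][12-22 ALLOC][23-32 FREE]
Op 7: free(b) -> (freed b); heap: [0-6 FREE][7-11 ALLOC][12-22 ALLOC][23-32 FREE]
Op 8: e = malloc(9) -> e = 23; heap: [0-6 FREE][7-11 ALLOC][12-22 ALLOC][23-31 ALLOC][32-32 FREE]
free(c): c = 7 -> block [7-11 ALLOC]; mark free, coalesce with adjacent free neighbors -> [0-11 FREE][12-22 ALLOC][23-31 ALLOC][32-32 FREE]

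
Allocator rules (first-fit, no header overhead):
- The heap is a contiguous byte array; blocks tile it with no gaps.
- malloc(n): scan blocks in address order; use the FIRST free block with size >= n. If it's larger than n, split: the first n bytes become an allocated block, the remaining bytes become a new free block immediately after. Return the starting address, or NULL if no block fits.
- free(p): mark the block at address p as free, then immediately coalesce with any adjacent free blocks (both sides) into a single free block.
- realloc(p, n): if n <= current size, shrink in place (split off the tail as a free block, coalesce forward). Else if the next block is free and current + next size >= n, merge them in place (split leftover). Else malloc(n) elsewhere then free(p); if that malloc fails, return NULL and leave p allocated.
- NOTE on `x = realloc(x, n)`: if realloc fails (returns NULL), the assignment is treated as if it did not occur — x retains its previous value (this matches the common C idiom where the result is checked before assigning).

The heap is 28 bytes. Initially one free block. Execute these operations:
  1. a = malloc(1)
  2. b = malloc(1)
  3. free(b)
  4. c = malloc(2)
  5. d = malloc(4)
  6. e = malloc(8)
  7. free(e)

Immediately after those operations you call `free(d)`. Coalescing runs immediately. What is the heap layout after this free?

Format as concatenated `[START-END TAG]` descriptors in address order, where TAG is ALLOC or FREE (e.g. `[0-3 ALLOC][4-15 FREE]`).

Answer: [0-0 ALLOC][1-2 ALLOC][3-27 FREE]

Derivation:
Op 1: a = malloc(1) -> a = 0; heap: [0-0 ALLOC][1-27 FREE]
Op 2: b = malloc(1) -> b = 1; heap: [0-0 ALLOC][1-1 ALLOC][2-27 FREE]
Op 3: free(b) -> (freed b); heap: [0-0 ALLOC][1-27 FREE]
Op 4: c = malloc(2) -> c = 1; heap: [0-0 ALLOC][1-2 ALLOC][3-27 FREE]
Op 5: d = malloc(4) -> d = 3; heap: [0-0 ALLOC][1-2 ALLOC][3-6 ALLOC][7-27 FREE]
Op 6: e = malloc(8) -> e = 7; heap: [0-0 ALLOC][1-2 ALLOC][3-6 ALLOC][7-14 ALLOC][15-27 FREE]
Op 7: free(e) -> (freed e); heap: [0-0 ALLOC][1-2 ALLOC][3-6 ALLOC][7-27 FREE]
free(d): d = 3 -> block [3-6 ALLOC]; mark free, coalesce with adjacent free neighbors -> [0-0 ALLOC][1-2 ALLOC][3-27 FREE]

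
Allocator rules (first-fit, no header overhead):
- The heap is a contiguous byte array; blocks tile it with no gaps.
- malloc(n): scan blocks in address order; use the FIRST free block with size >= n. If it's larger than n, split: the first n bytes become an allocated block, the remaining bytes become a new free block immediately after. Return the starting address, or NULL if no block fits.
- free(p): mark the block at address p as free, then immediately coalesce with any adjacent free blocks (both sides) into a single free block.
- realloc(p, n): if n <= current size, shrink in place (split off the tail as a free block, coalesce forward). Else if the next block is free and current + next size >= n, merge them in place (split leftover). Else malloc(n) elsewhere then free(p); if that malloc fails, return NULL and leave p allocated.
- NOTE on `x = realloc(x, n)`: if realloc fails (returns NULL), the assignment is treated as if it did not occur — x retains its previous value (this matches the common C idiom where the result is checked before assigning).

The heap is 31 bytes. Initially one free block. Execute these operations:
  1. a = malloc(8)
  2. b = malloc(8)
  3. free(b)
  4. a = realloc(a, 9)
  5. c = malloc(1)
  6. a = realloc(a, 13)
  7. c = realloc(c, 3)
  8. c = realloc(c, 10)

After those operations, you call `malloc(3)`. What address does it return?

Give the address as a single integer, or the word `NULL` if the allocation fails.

Op 1: a = malloc(8) -> a = 0; heap: [0-7 ALLOC][8-30 FREE]
Op 2: b = malloc(8) -> b = 8; heap: [0-7 ALLOC][8-15 ALLOC][16-30 FREE]
Op 3: free(b) -> (freed b); heap: [0-7 ALLOC][8-30 FREE]
Op 4: a = realloc(a, 9) -> a = 0; heap: [0-8 ALLOC][9-30 FREE]
Op 5: c = malloc(1) -> c = 9; heap: [0-8 ALLOC][9-9 ALLOC][10-30 FREE]
Op 6: a = realloc(a, 13) -> a = 10; heap: [0-8 FREE][9-9 ALLOC][10-22 ALLOC][23-30 FREE]
Op 7: c = realloc(c, 3) -> c = 0; heap: [0-2 ALLOC][3-9 FREE][10-22 ALLOC][23-30 FREE]
Op 8: c = realloc(c, 10) -> c = 0; heap: [0-9 ALLOC][10-22 ALLOC][23-30 FREE]
malloc(3): first-fit scan over [0-9 ALLOC][10-22 ALLOC][23-30 FREE] -> 23

Answer: 23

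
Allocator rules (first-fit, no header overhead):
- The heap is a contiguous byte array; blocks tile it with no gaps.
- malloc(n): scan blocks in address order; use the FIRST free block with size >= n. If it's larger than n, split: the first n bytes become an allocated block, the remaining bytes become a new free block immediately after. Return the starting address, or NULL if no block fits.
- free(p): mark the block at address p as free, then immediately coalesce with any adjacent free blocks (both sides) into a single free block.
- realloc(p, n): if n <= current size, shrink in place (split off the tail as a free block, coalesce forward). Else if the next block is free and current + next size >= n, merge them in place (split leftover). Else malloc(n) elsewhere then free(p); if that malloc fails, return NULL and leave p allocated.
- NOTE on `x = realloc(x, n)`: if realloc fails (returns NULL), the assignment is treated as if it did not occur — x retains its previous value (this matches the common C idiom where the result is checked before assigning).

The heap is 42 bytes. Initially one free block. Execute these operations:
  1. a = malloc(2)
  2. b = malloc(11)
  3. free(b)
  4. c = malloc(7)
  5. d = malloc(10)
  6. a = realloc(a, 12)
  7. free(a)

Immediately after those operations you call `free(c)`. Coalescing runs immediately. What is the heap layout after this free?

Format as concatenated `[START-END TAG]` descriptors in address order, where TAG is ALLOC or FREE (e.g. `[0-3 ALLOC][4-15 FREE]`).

Answer: [0-8 FREE][9-18 ALLOC][19-41 FREE]

Derivation:
Op 1: a = malloc(2) -> a = 0; heap: [0-1 ALLOC][2-41 FREE]
Op 2: b = malloc(11) -> b = 2; heap: [0-1 ALLOC][2-12 ALLOC][13-41 FREE]
Op 3: free(b) -> (freed b); heap: [0-1 ALLOC][2-41 FREE]
Op 4: c = malloc(7) -> c = 2; heap: [0-1 ALLOC][2-8 ALLOC][9-41 FREE]
Op 5: d = malloc(10) -> d = 9; heap: [0-1 ALLOC][2-8 ALLOC][9-18 ALLOC][19-41 FREE]
Op 6: a = realloc(a, 12) -> a = 19; heap: [0-1 FREE][2-8 ALLOC][9-18 ALLOC][19-30 ALLOC][31-41 FREE]
Op 7: free(a) -> (freed a); heap: [0-1 FREE][2-8 ALLOC][9-18 ALLOC][19-41 FREE]
free(c): c = 2 -> block [2-8 ALLOC]; mark free, coalesce with adjacent free neighbors -> [0-8 FREE][9-18 ALLOC][19-41 FREE]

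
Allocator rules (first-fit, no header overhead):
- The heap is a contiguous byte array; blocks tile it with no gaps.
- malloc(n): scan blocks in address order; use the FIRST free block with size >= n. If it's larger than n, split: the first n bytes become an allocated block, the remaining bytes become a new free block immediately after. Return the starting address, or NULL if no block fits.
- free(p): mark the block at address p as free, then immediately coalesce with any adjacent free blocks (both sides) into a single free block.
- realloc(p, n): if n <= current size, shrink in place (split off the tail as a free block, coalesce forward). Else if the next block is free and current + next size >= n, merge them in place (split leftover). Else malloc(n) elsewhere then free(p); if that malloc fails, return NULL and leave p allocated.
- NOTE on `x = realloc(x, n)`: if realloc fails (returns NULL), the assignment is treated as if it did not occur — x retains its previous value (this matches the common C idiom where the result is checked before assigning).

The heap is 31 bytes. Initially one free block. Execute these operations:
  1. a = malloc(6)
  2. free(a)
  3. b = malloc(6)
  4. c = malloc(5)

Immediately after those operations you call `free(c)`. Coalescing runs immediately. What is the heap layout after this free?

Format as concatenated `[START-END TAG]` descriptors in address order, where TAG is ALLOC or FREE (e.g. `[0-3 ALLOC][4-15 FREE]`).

Op 1: a = malloc(6) -> a = 0; heap: [0-5 ALLOC][6-30 FREE]
Op 2: free(a) -> (freed a); heap: [0-30 FREE]
Op 3: b = malloc(6) -> b = 0; heap: [0-5 ALLOC][6-30 FREE]
Op 4: c = malloc(5) -> c = 6; heap: [0-5 ALLOC][6-10 ALLOC][11-30 FREE]
free(c): c = 6 -> block [6-10 ALLOC]; mark free, coalesce with adjacent free neighbors -> [0-5 ALLOC][6-30 FREE]

Answer: [0-5 ALLOC][6-30 FREE]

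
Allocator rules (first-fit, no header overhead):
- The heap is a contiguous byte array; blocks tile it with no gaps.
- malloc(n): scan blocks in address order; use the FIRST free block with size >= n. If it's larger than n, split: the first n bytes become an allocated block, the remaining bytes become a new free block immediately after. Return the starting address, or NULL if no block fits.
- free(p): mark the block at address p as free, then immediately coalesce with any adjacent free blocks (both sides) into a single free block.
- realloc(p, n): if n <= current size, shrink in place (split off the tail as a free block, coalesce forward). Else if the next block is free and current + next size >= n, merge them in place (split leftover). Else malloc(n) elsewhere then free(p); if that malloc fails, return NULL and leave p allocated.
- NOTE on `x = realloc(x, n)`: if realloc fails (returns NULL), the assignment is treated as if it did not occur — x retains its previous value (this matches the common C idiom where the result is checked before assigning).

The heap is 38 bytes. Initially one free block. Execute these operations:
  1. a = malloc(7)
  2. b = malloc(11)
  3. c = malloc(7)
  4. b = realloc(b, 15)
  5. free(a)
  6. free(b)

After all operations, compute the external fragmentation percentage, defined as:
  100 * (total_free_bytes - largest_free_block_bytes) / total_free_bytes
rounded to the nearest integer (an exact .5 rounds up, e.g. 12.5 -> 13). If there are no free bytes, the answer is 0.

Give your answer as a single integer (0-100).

Answer: 42

Derivation:
Op 1: a = malloc(7) -> a = 0; heap: [0-6 ALLOC][7-37 FREE]
Op 2: b = malloc(11) -> b = 7; heap: [0-6 ALLOC][7-17 ALLOC][18-37 FREE]
Op 3: c = malloc(7) -> c = 18; heap: [0-6 ALLOC][7-17 ALLOC][18-24 ALLOC][25-37 FREE]
Op 4: b = realloc(b, 15) -> NULL (b unchanged); heap: [0-6 ALLOC][7-17 ALLOC][18-24 ALLOC][25-37 FREE]
Op 5: free(a) -> (freed a); heap: [0-6 FREE][7-17 ALLOC][18-24 ALLOC][25-37 FREE]
Op 6: free(b) -> (freed b); heap: [0-17 FREE][18-24 ALLOC][25-37 FREE]
Free blocks: [18 13] total_free=31 largest=18 -> 100*(31-18)/31 = 1300/31 ≈ 41.935 -> rounds to 42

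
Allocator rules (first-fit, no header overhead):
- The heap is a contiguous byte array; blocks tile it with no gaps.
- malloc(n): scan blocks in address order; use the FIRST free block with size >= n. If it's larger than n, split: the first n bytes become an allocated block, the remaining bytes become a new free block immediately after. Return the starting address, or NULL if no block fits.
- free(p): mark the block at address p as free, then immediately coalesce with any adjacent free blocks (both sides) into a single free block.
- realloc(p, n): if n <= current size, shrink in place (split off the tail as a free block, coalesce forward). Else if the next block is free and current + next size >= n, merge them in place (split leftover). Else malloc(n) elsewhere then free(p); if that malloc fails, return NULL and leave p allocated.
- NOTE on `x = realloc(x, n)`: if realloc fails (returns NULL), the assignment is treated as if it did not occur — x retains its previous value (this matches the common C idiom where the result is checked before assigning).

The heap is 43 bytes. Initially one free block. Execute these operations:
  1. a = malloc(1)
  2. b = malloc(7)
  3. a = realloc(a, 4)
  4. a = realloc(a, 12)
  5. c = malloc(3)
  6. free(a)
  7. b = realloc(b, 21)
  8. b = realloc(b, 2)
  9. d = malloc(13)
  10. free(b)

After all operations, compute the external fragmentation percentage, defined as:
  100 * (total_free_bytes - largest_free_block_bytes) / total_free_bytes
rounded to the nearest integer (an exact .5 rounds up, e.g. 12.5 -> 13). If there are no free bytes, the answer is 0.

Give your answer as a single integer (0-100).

Op 1: a = malloc(1) -> a = 0; heap: [0-0 ALLOC][1-42 FREE]
Op 2: b = malloc(7) -> b = 1; heap: [0-0 ALLOC][1-7 ALLOC][8-42 FREE]
Op 3: a = realloc(a, 4) -> a = 8; heap: [0-0 FREE][1-7 ALLOC][8-11 ALLOC][12-42 FREE]
Op 4: a = realloc(a, 12) -> a = 8; heap: [0-0 FREE][1-7 ALLOC][8-19 ALLOC][20-42 FREE]
Op 5: c = malloc(3) -> c = 20; heap: [0-0 FREE][1-7 ALLOC][8-19 ALLOC][20-22 ALLOC][23-42 FREE]
Op 6: free(a) -> (freed a); heap: [0-0 FREE][1-7 ALLOC][8-19 FREE][20-22 ALLOC][23-42 FREE]
Op 7: b = realloc(b, 21) -> NULL (b unchanged); heap: [0-0 FREE][1-7 ALLOC][8-19 FREE][20-22 ALLOC][23-42 FREE]
Op 8: b = realloc(b, 2) -> b = 1; heap: [0-0 FREE][1-2 ALLOC][3-19 FREE][20-22 ALLOC][23-42 FREE]
Op 9: d = malloc(13) -> d = 3; heap: [0-0 FREE][1-2 ALLOC][3-15 ALLOC][16-19 FREE][20-22 ALLOC][23-42 FREE]
Op 10: free(b) -> (freed b); heap: [0-2 FREE][3-15 ALLOC][16-19 FREE][20-22 ALLOC][23-42 FREE]
Free blocks: [3 4 20] total_free=27 largest=20 -> 100*(27-20)/27 = 700/27 ≈ 25.926 -> rounds to 26

Answer: 26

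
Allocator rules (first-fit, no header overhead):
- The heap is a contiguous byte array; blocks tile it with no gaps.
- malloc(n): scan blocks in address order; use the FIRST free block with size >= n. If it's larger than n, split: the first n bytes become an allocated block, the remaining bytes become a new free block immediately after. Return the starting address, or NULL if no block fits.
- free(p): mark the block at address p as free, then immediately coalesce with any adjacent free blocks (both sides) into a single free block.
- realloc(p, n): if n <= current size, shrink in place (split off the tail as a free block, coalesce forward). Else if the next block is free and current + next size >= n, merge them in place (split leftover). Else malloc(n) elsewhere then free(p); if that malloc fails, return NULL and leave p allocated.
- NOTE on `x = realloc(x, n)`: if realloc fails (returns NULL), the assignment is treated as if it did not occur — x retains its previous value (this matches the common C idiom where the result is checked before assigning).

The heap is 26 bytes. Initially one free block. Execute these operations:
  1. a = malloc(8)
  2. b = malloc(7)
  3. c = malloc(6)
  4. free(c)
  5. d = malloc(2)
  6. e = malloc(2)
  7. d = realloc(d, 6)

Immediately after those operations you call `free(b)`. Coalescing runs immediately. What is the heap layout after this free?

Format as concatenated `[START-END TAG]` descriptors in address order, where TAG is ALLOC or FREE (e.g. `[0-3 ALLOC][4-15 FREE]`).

Answer: [0-7 ALLOC][8-16 FREE][17-18 ALLOC][19-24 ALLOC][25-25 FREE]

Derivation:
Op 1: a = malloc(8) -> a = 0; heap: [0-7 ALLOC][8-25 FREE]
Op 2: b = malloc(7) -> b = 8; heap: [0-7 ALLOC][8-14 ALLOC][15-25 FREE]
Op 3: c = malloc(6) -> c = 15; heap: [0-7 ALLOC][8-14 ALLOC][15-20 ALLOC][21-25 FREE]
Op 4: free(c) -> (freed c); heap: [0-7 ALLOC][8-14 ALLOC][15-25 FREE]
Op 5: d = malloc(2) -> d = 15; heap: [0-7 ALLOC][8-14 ALLOC][15-16 ALLOC][17-25 FREE]
Op 6: e = malloc(2) -> e = 17; heap: [0-7 ALLOC][8-14 ALLOC][15-16 ALLOC][17-18 ALLOC][19-25 FREE]
Op 7: d = realloc(d, 6) -> d = 19; heap: [0-7 ALLOC][8-14 ALLOC][15-16 FREE][17-18 ALLOC][19-24 ALLOC][25-25 FREE]
free(b): b = 8 -> block [8-14 ALLOC]; mark free, coalesce with adjacent free neighbors -> [0-7 ALLOC][8-16 FREE][17-18 ALLOC][19-24 ALLOC][25-25 FREE]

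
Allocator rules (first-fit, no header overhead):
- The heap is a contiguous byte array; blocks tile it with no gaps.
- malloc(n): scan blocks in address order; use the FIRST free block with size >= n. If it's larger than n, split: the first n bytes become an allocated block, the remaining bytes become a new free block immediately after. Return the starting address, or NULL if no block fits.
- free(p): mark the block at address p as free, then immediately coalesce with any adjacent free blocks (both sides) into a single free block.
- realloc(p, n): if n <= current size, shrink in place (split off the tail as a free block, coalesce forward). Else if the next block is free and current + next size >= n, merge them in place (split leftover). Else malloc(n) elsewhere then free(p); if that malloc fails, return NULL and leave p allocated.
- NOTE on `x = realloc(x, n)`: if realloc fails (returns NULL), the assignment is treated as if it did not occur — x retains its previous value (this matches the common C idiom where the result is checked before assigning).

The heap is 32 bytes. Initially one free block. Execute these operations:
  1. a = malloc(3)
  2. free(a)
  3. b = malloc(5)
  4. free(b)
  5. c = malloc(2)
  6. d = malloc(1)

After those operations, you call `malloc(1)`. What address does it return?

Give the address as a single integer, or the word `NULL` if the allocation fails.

Answer: 3

Derivation:
Op 1: a = malloc(3) -> a = 0; heap: [0-2 ALLOC][3-31 FREE]
Op 2: free(a) -> (freed a); heap: [0-31 FREE]
Op 3: b = malloc(5) -> b = 0; heap: [0-4 ALLOC][5-31 FREE]
Op 4: free(b) -> (freed b); heap: [0-31 FREE]
Op 5: c = malloc(2) -> c = 0; heap: [0-1 ALLOC][2-31 FREE]
Op 6: d = malloc(1) -> d = 2; heap: [0-1 ALLOC][2-2 ALLOC][3-31 FREE]
malloc(1): first-fit scan over [0-1 ALLOC][2-2 ALLOC][3-31 FREE] -> 3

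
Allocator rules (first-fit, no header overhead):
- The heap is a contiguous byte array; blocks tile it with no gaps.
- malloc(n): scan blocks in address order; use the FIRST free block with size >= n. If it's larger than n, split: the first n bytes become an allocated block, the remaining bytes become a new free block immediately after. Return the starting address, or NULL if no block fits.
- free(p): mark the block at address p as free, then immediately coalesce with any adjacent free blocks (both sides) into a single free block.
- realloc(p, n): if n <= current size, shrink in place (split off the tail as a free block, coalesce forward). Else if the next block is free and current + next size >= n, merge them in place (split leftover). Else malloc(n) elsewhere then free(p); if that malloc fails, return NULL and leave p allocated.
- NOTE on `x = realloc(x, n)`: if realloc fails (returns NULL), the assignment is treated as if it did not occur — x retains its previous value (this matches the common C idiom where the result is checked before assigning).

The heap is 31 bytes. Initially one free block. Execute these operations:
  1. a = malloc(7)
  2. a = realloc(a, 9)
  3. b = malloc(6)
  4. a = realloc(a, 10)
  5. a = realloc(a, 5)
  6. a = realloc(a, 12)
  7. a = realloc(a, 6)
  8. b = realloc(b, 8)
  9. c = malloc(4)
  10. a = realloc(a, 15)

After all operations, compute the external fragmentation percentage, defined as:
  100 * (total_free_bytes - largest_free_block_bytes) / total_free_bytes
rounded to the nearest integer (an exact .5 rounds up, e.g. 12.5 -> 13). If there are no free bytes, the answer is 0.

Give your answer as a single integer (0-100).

Op 1: a = malloc(7) -> a = 0; heap: [0-6 ALLOC][7-30 FREE]
Op 2: a = realloc(a, 9) -> a = 0; heap: [0-8 ALLOC][9-30 FREE]
Op 3: b = malloc(6) -> b = 9; heap: [0-8 ALLOC][9-14 ALLOC][15-30 FREE]
Op 4: a = realloc(a, 10) -> a = 15; heap: [0-8 FREE][9-14 ALLOC][15-24 ALLOC][25-30 FREE]
Op 5: a = realloc(a, 5) -> a = 15; heap: [0-8 FREE][9-14 ALLOC][15-19 ALLOC][20-30 FREE]
Op 6: a = realloc(a, 12) -> a = 15; heap: [0-8 FREE][9-14 ALLOC][15-26 ALLOC][27-30 FREE]
Op 7: a = realloc(a, 6) -> a = 15; heap: [0-8 FREE][9-14 ALLOC][15-20 ALLOC][21-30 FREE]
Op 8: b = realloc(b, 8) -> b = 0; heap: [0-7 ALLOC][8-14 FREE][15-20 ALLOC][21-30 FREE]
Op 9: c = malloc(4) -> c = 8; heap: [0-7 ALLOC][8-11 ALLOC][12-14 FREE][15-20 ALLOC][21-30 FREE]
Op 10: a = realloc(a, 15) -> a = 15; heap: [0-7 ALLOC][8-11 ALLOC][12-14 FREE][15-29 ALLOC][30-30 FREE]
Free blocks: [3 1] total_free=4 largest=3 -> 100*(4-3)/4 = 100/4 = 25

Answer: 25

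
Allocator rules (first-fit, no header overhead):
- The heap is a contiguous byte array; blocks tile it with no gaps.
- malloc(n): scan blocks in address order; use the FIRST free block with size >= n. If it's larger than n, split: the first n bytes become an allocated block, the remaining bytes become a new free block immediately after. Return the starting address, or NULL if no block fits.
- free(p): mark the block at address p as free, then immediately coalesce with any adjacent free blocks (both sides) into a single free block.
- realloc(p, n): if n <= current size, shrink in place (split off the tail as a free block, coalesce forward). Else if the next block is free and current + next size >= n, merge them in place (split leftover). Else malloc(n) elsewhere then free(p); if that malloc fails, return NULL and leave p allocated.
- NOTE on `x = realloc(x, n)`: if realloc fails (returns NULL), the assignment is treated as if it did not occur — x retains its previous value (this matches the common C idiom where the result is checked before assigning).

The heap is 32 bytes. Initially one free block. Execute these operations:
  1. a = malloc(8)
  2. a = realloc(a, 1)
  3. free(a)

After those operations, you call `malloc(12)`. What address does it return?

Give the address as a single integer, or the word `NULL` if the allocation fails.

Answer: 0

Derivation:
Op 1: a = malloc(8) -> a = 0; heap: [0-7 ALLOC][8-31 FREE]
Op 2: a = realloc(a, 1) -> a = 0; heap: [0-0 ALLOC][1-31 FREE]
Op 3: free(a) -> (freed a); heap: [0-31 FREE]
malloc(12): first-fit scan over [0-31 FREE] -> 0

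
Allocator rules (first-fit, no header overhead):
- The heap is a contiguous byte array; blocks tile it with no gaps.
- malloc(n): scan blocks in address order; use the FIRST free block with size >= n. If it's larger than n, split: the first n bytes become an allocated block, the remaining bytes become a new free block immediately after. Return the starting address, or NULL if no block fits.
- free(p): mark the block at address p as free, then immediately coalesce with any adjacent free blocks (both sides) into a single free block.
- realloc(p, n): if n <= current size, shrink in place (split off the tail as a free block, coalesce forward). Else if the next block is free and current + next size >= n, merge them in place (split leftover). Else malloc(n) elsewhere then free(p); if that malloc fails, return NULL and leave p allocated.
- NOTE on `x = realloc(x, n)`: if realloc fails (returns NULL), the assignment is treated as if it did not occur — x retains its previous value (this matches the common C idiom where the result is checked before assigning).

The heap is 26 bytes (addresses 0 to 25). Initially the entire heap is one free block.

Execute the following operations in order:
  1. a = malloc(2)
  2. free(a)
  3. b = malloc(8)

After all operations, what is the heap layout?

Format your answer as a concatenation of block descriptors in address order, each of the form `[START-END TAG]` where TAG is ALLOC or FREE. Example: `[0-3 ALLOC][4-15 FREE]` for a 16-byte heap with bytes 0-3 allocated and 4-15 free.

Op 1: a = malloc(2) -> a = 0; heap: [0-1 ALLOC][2-25 FREE]
Op 2: free(a) -> (freed a); heap: [0-25 FREE]
Op 3: b = malloc(8) -> b = 0; heap: [0-7 ALLOC][8-25 FREE]

Answer: [0-7 ALLOC][8-25 FREE]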